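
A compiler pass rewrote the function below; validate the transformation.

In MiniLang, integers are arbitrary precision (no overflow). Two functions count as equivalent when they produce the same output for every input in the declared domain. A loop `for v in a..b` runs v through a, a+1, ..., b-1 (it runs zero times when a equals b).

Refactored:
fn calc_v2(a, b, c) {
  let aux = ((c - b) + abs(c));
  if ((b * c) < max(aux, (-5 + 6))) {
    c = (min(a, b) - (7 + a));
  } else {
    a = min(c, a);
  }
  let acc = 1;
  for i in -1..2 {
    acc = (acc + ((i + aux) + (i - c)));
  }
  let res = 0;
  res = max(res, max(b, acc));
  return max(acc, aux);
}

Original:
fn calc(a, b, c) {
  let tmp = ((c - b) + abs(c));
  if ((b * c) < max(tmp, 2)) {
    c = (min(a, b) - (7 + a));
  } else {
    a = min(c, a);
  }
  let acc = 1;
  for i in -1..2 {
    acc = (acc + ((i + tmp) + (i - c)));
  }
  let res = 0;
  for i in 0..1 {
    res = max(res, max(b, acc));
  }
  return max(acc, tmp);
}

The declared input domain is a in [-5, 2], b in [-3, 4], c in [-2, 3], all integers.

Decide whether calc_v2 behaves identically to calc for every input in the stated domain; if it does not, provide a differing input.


The rewrite breaks on a=-5, b=-1, c=-1, where the results are 25 and 7.
calc: tmp=1, then ((b * c) < max(tmp, 2)) is true, then c=-7, then acc=1, then (i=-1), then acc=7, then (i=0), then acc=15, then (i=1), then acc=25, then res=0, then (i=0), then res=25, then returns 25
calc_v2: aux=1, then ((b * c) < max(aux, (-5 + 6))) is false, then a=-5, then acc=1, then (i=-1), then acc=1, then (i=0), then acc=3, then (i=1), then acc=7, then res=0, then res=7, then returns 7
verdict: not equivalent; witness: a=-5, b=-1, c=-1


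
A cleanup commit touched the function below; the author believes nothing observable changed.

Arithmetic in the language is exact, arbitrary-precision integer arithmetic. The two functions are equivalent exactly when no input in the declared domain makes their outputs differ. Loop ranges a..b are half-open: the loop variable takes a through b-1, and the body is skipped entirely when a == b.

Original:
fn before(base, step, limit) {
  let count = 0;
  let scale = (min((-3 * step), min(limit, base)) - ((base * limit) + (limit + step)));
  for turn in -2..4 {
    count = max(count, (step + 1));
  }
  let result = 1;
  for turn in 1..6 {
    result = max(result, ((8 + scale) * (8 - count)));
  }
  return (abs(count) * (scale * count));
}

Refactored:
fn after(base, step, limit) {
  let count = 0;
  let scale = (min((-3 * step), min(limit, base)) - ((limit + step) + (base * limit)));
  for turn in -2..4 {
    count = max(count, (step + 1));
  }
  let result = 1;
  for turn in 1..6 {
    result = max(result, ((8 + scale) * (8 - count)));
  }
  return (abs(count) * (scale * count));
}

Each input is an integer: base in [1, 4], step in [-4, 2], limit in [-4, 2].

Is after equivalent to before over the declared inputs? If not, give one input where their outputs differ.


Changes here: same computation, different form; the full 196-point sweep finds no disagreement.
verdict: equivalent


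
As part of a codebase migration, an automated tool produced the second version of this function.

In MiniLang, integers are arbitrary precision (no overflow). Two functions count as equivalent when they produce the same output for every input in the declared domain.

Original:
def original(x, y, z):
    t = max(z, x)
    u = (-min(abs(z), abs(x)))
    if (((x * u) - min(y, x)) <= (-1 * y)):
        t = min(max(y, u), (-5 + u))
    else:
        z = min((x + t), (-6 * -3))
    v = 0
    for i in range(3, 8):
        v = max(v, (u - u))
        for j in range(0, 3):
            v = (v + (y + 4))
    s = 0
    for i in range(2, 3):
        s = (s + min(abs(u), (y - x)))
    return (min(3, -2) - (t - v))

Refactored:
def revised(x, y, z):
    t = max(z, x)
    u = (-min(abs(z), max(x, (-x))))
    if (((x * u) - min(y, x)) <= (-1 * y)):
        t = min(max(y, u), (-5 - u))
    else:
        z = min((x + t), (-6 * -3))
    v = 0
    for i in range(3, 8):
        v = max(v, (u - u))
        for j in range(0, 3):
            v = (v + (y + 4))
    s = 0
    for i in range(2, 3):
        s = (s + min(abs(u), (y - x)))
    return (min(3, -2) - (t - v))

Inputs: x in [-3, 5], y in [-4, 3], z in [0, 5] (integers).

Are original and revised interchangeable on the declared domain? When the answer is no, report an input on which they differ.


There is a counterexample at x=1, y=-4, z=1: 4 on one side, 2 on the other.
original: t=1, then u=-1, then (((x * u) - min(y, x)) <= (-1 * y)) is true, then t=-6, then v=0, then (i=3), then v=0, then (j=0), then v=0, then (j=1), then v=0, then (j=2), then v=0, then (i=4), then v=0, then (j=0), then v=0, then (j=1), then v=0, then (j=2), then v=0, then (i=5), then v=0, then (j=0), then v=0, then (j=1), then v=0, then (j=2), then v=0, then (i=6), then v=0, then (j=0), then v=0, then (j=1), then v=0, then (j=2), then v=0, then (i=7), then v=0, then (j=0), then v=0, then (j=1), then v=0, then (j=2), then v=0, then s=0, then (i=2), then s=-5, then returns 4
revised: t=1, then u=-1, then (((x * u) - min(y, x)) <= (-1 * y)) is true, then t=-4, then v=0, then (i=3), then v=0, then (j=0), then v=0, then (j=1), then v=0, then (j=2), then v=0, then (i=4), then v=0, then (j=0), then v=0, then (j=1), then v=0, then (j=2), then v=0, then (i=5), then v=0, then (j=0), then v=0, then (j=1), then v=0, then (j=2), then v=0, then (i=6), then v=0, then (j=0), then v=0, then (j=1), then v=0, then (j=2), then v=0, then (i=7), then v=0, then (j=0), then v=0, then (j=1), then v=0, then (j=2), then v=0, then s=0, then (i=2), then s=-5, then returns 2
verdict: not equivalent; witness: x=1, y=-4, z=1


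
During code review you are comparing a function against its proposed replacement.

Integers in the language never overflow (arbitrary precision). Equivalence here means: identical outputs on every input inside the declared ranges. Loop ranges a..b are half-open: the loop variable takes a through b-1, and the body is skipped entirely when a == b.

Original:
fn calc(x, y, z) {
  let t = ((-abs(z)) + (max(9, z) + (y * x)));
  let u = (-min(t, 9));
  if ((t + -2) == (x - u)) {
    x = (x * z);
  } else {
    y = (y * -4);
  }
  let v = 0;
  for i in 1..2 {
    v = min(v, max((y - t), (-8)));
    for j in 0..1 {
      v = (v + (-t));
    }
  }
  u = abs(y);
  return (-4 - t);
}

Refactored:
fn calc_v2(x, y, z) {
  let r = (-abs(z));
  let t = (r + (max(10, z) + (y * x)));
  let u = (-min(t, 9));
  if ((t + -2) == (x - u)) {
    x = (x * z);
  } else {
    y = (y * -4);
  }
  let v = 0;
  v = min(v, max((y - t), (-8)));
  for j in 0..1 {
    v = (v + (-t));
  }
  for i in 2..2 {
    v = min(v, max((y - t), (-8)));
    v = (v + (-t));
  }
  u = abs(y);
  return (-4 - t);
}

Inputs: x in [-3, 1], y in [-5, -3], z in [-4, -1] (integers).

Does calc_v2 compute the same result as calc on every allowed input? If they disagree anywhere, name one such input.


Run the pair on x=-3, y=-5, z=-4.
calc: t := 20 | u := -9 | ((t + -2) == (x - u)): false | y := 20 | v := 0 | iter i=1: | v := 0 | iter j=0: | v := -20 | u := 20 | result -24
calc_v2: r := -4 | t := 21 | u := -9 | ((t + -2) == (x - u)): false | y := 20 | v := 0 | v := -1 | iter j=0: | v := -22 | loop over i: empty range | u := 20 | result -25
-24 and -25 differ, so these are not the same function on this domain.
verdict: not equivalent; witness: x=-3, y=-5, z=-4


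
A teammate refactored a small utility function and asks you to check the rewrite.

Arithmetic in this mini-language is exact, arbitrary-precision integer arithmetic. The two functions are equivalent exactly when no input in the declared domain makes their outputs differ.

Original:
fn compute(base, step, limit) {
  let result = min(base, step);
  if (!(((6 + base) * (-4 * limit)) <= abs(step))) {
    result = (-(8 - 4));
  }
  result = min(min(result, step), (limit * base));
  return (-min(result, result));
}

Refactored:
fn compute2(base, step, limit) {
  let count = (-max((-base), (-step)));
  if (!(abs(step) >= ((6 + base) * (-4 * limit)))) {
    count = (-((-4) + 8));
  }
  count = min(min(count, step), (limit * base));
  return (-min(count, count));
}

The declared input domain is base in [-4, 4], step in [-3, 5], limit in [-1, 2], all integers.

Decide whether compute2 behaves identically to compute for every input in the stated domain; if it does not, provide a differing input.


Comparing the listings, the differences include: comparison usage differs, min/max/abs usage differs, arithmetic usage differs, local variable names differ.
Spot check at base=-3, step=4, limit=-1 — compute: result = -3; (!(((6 + base) * (-4 * limit)) <= abs(step))) -> true; result = -4; result = -4; return 4. compute2: count = -3; (!(abs(step) >= ((6 + base) * (-4 * limit)))) -> true; count = -4; count = -4; return 4. Both give 4.
Across all 324 domain points the two functions coincide.
verdict: equivalent


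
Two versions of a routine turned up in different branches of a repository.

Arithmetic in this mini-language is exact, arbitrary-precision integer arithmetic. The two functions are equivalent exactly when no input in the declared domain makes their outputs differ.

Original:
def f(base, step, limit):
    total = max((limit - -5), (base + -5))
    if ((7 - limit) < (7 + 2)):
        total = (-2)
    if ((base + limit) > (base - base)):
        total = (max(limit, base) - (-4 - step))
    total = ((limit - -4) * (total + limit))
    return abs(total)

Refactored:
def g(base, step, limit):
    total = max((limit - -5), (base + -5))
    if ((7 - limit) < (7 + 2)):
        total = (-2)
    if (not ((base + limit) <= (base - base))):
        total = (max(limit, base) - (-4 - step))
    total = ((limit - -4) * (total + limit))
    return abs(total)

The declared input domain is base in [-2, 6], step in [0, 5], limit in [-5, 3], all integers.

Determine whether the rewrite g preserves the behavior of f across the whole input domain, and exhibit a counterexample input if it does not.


The two versions differ — the changes include comparison usage differs, and boolean connective usage differs.
Tracing base=2, step=5, limit=-3: f: total=2, then ((7 - limit) < (7 + 2)) is false, then ((base + limit) > (base - base)) is false, then total=-1, then returns 1 | g: total=2, then ((7 - limit) < (7 + 2)) is false, then (not ((base + limit) <= (base - base))) is false, then total=-1, then returns 1 — matching result 1.
Checked all 486 inputs in the declared domain: the outputs agree on every one.
verdict: equivalent


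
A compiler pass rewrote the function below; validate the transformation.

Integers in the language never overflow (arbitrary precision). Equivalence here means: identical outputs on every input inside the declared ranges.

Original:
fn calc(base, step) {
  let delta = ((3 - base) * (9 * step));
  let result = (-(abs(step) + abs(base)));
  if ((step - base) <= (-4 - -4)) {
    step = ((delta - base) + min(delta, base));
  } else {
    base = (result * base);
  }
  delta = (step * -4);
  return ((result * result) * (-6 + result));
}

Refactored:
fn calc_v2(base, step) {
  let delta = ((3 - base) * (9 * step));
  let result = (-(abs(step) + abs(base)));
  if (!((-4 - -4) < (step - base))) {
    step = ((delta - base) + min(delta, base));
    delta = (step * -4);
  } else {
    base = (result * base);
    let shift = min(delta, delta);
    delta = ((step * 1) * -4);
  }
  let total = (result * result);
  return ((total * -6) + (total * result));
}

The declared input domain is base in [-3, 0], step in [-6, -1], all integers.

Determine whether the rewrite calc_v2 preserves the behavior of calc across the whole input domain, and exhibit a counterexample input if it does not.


This is a faithful refactor — constant usage differs; and arithmetic usage differs; and local variable names differ; and comparison usage differs; and min/max/abs usage differs; and statement counts differ; and boolean connective usage differs, but the computed results match everywhere.
Spot check at base=-2, step=-1 — calc: delta becomes -45; next result becomes -3; next ((step - base) <= (-4 - -4)) evaluates to false; next base becomes 6; next delta becomes 4; next final value -81. calc_v2: delta becomes -45; next result becomes -3; next (!((-4 - -4) < (step - base))) evaluates to false; next base becomes 6; next shift becomes -45; next delta becomes 4; next total becomes 9; next final value -81. Both give -81.
Sweeping the whole domain (24 inputs) finds no disagreement.
verdict: equivalent


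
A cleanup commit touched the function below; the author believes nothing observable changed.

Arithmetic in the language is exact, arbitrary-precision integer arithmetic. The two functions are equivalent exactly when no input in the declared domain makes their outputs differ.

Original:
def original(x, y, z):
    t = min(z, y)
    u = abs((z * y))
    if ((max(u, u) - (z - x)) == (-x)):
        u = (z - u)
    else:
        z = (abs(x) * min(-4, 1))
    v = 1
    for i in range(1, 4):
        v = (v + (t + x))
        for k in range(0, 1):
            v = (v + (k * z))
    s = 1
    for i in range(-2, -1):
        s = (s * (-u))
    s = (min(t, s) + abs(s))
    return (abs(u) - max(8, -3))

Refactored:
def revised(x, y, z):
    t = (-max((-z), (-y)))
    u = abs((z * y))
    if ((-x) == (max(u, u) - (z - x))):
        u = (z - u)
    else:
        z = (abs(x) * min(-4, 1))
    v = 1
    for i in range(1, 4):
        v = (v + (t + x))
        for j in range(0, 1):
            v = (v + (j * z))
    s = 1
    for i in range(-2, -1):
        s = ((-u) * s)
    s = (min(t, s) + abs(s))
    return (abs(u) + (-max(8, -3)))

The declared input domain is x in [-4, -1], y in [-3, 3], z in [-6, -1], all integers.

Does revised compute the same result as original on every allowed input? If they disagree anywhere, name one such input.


Behavior is preserved: although arithmetic usage differs; also local variable names differ; also min/max/abs usage differs, the outputs never diverge.
One worked example (x=-1, y=-1, z=-1) — original: t becomes -1; next u becomes 1; next ((max(u, u) - (z - x)) == (-x)) evaluates to true; next u becomes -2; next v becomes 1; next at i=1:; next v becomes -1; next at k=0:; next v becomes -1; next at i=2:; next v becomes -3; next at k=0:; next v becomes -3; next at i=3:; next v becomes -5; next at k=0:; next v becomes -5; next s becomes 1; next at i=-2:; next s becomes 2; next s becomes 1; next final value -6; revised: t becomes -1; next u becomes 1; next ((-x) == (max(u, u) - (z - x))) evaluates to true; next u becomes -2; next v becomes 1; next at i=1:; next v becomes -1; next at j=0:; next v becomes -1; next at i=2:; next v becomes -3; next at j=0:; next v becomes -3; next at i=3:; next v becomes -5; next at j=0:; next v becomes -5; next s becomes 1; next at i=-2:; next s becomes 2; next s becomes 1; next final value -6; agreement on -6.
Sweeping the whole domain (168 inputs) finds no disagreement.
verdict: equivalent


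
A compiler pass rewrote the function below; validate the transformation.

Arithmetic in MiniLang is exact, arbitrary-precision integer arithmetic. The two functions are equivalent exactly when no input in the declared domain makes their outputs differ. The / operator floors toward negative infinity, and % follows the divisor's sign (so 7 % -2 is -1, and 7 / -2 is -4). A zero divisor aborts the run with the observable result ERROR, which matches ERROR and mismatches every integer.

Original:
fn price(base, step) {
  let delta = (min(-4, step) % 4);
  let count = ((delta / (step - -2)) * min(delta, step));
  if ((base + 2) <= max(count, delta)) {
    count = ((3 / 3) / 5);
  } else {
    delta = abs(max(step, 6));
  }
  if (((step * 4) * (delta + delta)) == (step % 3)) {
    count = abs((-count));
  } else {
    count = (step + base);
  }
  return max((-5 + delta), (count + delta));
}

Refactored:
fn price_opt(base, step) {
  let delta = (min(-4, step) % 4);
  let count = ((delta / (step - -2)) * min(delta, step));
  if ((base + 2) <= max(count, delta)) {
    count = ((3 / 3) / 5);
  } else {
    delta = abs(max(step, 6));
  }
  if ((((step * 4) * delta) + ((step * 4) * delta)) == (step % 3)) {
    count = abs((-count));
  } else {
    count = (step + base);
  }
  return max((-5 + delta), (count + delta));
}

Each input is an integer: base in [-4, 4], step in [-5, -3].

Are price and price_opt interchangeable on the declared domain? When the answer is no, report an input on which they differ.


This is a faithful refactor — constant usage differs, and arithmetic usage differs, but the computed results match everywhere.
Tracing base=-4, step=-5: price: delta = 3; count = 5; ((base + 2) <= max(count, delta)) -> true; count = 0; (((step * 4) * (delta + delta)) == (step % 3)) -> false; count = -9; return -2 | price_opt: delta = 3; count = 5; ((base + 2) <= max(count, delta)) -> true; count = 0; ((((step * 4) * delta) + ((step * 4) * delta)) == (step % 3)) -> false; count = -9; return -2 — matching result -2.
Sweeping the whole domain (27 inputs) finds no disagreement.
verdict: equivalent


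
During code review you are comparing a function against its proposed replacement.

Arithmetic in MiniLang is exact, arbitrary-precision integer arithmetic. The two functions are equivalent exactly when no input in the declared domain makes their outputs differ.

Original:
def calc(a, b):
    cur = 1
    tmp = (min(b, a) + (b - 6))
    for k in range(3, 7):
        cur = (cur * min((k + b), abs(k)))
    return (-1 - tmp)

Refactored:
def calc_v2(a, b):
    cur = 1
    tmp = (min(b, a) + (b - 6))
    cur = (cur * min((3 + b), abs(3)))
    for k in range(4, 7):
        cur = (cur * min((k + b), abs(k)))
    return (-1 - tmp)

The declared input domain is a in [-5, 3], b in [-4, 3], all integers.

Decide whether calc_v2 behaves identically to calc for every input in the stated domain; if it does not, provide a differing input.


Behavior is preserved: although statement counts differ; also min/max/abs usage differs; also constant usage differs; also loop structure differs; also arithmetic usage differs, the outputs never diverge.
Spot check at a=2, b=1 — calc: cur becomes 1; next tmp becomes -4; next at k=3:; next cur becomes 3; next at k=4:; next cur becomes 12; next at k=5:; next cur becomes 60; next at k=6:; next cur becomes 360; next final value 3. calc_v2: cur becomes 1; next tmp becomes -4; next cur becomes 3; next at k=4:; next cur becomes 12; next at k=5:; next cur becomes 60; next at k=6:; next cur becomes 360; next final value 3. Both give 3.
Every one of the 72 inputs gives matching results.
verdict: equivalent


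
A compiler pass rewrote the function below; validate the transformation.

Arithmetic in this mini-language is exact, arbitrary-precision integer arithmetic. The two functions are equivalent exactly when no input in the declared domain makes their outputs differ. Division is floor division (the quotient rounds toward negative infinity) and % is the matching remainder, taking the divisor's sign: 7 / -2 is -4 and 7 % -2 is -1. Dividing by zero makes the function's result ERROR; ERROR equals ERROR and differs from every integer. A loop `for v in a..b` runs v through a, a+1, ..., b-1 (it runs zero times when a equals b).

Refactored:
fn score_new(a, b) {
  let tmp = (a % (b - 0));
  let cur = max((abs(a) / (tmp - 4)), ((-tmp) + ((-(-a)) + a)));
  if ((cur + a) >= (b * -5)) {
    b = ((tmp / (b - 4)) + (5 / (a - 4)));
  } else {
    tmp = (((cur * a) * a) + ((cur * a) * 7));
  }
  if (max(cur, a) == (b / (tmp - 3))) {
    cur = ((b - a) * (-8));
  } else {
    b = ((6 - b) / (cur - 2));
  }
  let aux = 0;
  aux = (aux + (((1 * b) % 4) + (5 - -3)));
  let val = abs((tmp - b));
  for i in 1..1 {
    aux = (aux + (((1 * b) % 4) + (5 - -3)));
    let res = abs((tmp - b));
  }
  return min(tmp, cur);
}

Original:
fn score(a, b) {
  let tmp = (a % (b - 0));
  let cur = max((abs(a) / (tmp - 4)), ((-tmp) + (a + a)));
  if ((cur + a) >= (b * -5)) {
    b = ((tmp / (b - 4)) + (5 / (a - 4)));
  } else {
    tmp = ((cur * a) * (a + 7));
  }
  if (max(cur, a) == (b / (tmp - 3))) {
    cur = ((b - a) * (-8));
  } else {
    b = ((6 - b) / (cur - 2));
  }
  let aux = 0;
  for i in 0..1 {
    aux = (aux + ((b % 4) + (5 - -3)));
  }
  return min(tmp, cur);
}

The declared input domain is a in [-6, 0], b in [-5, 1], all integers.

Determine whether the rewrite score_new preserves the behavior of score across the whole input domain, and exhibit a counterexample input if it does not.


Changes here: arithmetic usage differs, and loop structure differs, and min/max/abs usage differs, and statement counts differ, and local variable names differ, and constant usage differs; the full 49-point sweep finds no disagreement.
verdict: equivalent


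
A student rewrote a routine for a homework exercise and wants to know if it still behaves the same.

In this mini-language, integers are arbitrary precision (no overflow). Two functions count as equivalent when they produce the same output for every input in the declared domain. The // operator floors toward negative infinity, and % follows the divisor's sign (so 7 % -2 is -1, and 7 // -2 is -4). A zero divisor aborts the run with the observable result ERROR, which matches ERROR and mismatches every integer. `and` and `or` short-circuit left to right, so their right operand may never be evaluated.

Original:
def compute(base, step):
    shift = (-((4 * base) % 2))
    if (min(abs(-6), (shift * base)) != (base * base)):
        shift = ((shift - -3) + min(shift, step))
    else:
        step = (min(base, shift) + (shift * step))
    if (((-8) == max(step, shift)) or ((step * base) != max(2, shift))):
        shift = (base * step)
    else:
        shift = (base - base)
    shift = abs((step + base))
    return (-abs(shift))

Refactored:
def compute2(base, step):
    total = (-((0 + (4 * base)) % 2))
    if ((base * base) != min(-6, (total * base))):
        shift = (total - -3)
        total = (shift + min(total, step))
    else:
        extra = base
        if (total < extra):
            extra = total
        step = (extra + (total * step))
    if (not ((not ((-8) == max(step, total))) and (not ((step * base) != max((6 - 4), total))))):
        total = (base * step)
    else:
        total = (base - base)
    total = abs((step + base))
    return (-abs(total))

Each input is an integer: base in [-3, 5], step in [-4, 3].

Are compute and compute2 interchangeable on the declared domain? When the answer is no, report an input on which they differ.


Input base=0, step=-4: 0 from compute versus -4 from compute2.
verdict: not equivalent; witness: base=0, step=-4


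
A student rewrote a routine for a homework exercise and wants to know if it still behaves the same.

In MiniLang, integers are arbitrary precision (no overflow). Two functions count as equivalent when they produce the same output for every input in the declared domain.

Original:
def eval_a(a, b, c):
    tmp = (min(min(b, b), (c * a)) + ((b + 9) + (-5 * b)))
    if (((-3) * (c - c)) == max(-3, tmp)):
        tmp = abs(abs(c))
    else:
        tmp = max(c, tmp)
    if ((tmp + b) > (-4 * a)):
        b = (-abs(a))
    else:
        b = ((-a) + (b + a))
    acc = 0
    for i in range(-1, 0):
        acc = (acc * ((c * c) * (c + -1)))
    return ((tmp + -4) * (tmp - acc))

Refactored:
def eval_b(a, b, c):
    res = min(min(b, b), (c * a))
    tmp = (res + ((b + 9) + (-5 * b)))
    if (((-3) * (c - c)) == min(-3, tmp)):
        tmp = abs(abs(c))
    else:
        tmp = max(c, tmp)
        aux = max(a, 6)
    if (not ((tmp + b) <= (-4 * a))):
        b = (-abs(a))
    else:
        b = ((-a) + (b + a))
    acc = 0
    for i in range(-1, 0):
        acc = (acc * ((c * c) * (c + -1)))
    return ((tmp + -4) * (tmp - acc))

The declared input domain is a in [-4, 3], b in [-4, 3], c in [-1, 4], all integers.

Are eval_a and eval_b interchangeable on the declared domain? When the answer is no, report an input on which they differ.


Run the pair on a=-4, b=3, c=-1.
eval_a: tmp = 0; (((-3) * (c - c)) == max(-3, tmp)) -> true; tmp = 1; ((tmp + b) > (-4 * a)) -> false; b = 3; acc = 0; [i=-1]; acc = 0; return -3
eval_b: res = 3; tmp = 0; (((-3) * (c - c)) == min(-3, tmp)) -> false; tmp = 0; aux = 6; (not ((tmp + b) <= (-4 * a))) -> false; b = 3; acc = 0; [i=-1]; acc = 0; return 0
-3 against 0: the behavior changed.
verdict: not equivalent; witness: a=-4, b=3, c=-1


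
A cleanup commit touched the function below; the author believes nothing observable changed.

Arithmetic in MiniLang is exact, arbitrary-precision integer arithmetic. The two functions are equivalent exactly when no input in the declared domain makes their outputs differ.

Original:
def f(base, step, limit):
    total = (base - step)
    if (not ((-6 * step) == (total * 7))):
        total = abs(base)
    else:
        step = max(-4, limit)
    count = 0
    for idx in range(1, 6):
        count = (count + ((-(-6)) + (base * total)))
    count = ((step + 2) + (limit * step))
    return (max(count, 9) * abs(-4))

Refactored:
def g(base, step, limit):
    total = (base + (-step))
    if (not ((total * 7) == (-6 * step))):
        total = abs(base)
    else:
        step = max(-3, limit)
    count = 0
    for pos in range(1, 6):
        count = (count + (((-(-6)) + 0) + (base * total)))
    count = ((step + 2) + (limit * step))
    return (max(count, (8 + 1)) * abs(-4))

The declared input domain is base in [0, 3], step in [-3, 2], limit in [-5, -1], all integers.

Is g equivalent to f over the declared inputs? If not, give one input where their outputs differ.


Not equivalent: base=0, step=0, limit=-5 separates them (72 vs 56).
f: total=0, then (not ((-6 * step) == (total * 7))) is false, then step=-4, then count=0, then (idx=1), then count=6, then (idx=2), then count=12, then (idx=3), then count=18, then (idx=4), then count=24, then (idx=5), then count=30, then count=18, then returns 72
g: total=0, then (not ((total * 7) == (-6 * step))) is false, then step=-3, then count=0, then (pos=1), then count=6, then (pos=2), then count=12, then (pos=3), then count=18, then (pos=4), then count=24, then (pos=5), then count=30, then count=14, then returns 56
verdict: not equivalent; witness: base=0, step=0, limit=-5


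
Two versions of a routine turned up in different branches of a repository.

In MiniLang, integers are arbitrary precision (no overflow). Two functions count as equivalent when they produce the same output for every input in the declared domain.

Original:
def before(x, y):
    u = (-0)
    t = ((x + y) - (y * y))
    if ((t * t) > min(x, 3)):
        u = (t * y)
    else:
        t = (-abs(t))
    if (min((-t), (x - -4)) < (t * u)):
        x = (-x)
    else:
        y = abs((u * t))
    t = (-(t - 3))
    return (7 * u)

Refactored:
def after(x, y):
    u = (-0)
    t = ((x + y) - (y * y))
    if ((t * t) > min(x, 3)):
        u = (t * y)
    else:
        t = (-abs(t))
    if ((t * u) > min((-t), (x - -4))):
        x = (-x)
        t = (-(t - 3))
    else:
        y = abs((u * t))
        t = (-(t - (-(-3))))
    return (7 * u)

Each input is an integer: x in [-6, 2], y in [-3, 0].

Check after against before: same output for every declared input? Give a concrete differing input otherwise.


The two versions differ — the changes include comparison usage differs, arithmetic usage differs, constant usage differs, statement counts differ.
As a probe, take x=0, y=-1: before runs u := 0 | t := -2 | ((t * t) > min(x, 3)): true | u := 2 | (min((-t), (x - -4)) < (t * u)): false | y := 4 | t := 5 | result 14; after runs u := 0 | t := -2 | ((t * t) > min(x, 3)): true | u := 2 | ((t * u) > min((-t), (x - -4))): false | y := 4 | t := 5 | result 14; both end at 14.
Checked all 36 inputs in the declared domain: the outputs agree on every one.
verdict: equivalent


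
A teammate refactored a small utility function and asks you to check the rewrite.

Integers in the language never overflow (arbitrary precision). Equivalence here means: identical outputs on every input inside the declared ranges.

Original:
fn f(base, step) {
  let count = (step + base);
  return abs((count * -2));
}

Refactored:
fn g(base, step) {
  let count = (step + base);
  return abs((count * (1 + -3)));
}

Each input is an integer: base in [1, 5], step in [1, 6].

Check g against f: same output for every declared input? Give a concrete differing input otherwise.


Differences: arithmetic usage differs, plus constant usage differs — yet all 30 inputs agree.
verdict: equivalent


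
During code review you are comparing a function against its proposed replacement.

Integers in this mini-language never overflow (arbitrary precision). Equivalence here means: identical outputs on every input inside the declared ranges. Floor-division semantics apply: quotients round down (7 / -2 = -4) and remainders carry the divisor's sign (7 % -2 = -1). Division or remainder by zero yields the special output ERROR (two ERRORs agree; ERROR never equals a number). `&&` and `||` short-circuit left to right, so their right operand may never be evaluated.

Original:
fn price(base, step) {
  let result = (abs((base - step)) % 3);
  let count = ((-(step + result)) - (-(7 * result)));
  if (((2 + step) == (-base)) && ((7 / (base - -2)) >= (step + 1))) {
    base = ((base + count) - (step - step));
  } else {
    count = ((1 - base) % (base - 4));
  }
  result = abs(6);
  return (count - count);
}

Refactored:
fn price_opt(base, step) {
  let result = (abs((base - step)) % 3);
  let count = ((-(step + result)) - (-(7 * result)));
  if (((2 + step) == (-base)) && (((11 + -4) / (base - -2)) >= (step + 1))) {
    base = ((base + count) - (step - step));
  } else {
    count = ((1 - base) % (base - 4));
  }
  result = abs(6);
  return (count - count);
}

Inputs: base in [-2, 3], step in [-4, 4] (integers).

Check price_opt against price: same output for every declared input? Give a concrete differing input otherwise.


Although constant usage differs; also arithmetic usage differs, 54/54 inputs agree.
verdict: equivalent


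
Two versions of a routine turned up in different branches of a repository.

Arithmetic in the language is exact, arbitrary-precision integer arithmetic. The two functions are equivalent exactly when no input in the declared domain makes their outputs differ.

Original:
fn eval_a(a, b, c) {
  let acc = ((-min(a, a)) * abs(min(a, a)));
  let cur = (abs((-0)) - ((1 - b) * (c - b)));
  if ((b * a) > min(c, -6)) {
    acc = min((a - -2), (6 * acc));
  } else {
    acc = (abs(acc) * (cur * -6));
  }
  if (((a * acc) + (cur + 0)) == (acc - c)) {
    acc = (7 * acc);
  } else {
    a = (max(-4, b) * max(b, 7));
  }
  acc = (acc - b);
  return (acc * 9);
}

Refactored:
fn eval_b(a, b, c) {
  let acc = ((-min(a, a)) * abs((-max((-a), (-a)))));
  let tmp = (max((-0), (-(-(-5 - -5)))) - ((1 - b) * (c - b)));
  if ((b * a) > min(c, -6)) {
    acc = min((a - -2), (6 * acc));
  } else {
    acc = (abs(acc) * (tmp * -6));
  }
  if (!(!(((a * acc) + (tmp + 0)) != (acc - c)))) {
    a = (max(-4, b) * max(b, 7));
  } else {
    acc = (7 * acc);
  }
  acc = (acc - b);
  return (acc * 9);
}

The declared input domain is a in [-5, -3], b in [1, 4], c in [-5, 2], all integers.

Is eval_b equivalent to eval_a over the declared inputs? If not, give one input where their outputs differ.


Although local variable names differ, and boolean connective usage differs, and comparison usage differs, and arithmetic usage differs, and min/max/abs usage differs, and constant usage differs, 96/96 inputs agree.
verdict: equivalent


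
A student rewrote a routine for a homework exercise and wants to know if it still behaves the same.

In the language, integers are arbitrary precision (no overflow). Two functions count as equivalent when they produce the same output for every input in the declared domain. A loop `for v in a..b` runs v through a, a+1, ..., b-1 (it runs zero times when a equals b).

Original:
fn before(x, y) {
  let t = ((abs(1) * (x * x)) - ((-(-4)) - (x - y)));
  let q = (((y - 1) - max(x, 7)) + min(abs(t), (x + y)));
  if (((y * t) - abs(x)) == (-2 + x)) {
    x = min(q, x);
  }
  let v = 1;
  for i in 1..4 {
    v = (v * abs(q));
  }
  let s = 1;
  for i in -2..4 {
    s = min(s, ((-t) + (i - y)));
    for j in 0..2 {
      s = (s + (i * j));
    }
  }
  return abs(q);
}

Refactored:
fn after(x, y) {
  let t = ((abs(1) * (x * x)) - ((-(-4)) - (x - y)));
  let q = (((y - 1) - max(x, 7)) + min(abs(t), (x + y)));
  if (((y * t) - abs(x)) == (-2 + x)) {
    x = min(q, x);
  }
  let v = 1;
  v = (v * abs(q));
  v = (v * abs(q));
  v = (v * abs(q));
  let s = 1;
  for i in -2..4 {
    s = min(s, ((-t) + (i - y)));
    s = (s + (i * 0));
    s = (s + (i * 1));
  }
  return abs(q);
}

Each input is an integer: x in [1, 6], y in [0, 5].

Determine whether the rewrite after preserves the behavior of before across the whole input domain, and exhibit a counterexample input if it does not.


Side by side, the visible changes include: statement counts differ, plus constant usage differs, plus loop structure differs, plus min/max/abs usage differs, plus local variable names differ, plus arithmetic usage differs.
Tracing x=4, y=0: before: t = 16; q = -4; (((y * t) - abs(x)) == (-2 + x)) -> false; v = 1; [i=1]; v = 4; [i=2]; v = 16; [i=3]; v = 64; s = 1; [i=-2]; s = -18; [j=0]; s = -18; [j=1]; s = -20; [i=-1]; s = -20; [j=0]; s = -20; [j=1]; s = -21; [i=0]; s = -21; [j=0]; s = -21; [j=1]; s = -21; [i=1]; s = -21; [j=0]; s = -21; [j=1]; s = -20; [i=2]; s = -20; [j=0]; s = -20; [j=1]; s = -18; [i=3]; s = -18; [j=0]; s = -18; [j=1]; s = -15; return 4 | after: t = 16; q = -4; (((y * t) - abs(x)) == (-2 + x)) -> false; v = 1; v = 4; v = 16; v = 64; s = 1; [i=-2]; s = -18; s = -18; s = -20; [i=-1]; s = -20; s = -20; s = -21; [i=0]; s = -21; s = -21; s = -21; [i=1]; s = -21; s = -21; s = -20; [i=2]; s = -20; s = -20; s = -18; [i=3]; s = -18; s = -18; s = -15; return 4 — matching result 4.
Checked all 36 inputs in the declared domain: the outputs agree on every one.
verdict: equivalent


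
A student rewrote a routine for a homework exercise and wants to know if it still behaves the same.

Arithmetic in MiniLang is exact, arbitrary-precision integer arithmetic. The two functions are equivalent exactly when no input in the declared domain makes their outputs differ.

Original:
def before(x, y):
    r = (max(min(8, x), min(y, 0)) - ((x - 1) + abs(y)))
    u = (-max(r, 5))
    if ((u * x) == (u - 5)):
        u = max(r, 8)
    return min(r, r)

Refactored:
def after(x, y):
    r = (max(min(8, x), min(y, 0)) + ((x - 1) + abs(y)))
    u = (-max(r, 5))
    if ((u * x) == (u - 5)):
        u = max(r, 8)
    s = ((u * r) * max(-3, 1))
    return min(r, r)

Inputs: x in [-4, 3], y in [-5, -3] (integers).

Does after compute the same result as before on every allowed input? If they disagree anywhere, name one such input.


Not equivalent: x=-4, y=-4 separates them (-3 vs -5).
before: r becomes -3; next u becomes -5; next ((u * x) == (u - 5)) evaluates to false; next final value -3
after: r becomes -5; next u becomes -5; next ((u * x) == (u - 5)) evaluates to false; next s becomes 25; next final value -5
verdict: not equivalent; witness: x=-4, y=-4


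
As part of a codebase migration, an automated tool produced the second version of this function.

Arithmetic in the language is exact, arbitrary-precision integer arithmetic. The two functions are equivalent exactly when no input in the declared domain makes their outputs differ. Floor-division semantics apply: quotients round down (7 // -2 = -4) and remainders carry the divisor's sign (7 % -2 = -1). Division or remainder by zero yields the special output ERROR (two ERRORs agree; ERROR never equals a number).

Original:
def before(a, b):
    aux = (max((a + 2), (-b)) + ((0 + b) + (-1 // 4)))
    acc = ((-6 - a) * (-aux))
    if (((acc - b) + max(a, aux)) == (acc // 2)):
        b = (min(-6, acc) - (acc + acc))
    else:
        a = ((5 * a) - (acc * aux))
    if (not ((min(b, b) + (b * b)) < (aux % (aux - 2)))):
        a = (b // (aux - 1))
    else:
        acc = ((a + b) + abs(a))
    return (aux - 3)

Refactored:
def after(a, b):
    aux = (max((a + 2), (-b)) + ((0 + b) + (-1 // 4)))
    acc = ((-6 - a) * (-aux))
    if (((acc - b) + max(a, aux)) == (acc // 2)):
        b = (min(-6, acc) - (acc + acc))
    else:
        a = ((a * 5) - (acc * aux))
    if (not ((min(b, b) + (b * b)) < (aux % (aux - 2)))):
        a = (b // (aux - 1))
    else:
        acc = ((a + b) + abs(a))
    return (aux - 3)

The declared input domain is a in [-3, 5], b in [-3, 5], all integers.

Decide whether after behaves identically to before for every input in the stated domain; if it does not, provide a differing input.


The two are interchangeable: same computation, different form, and every declared input agrees.
As a probe, take a=5, b=4: before runs aux=10, then acc=110, then (((acc - b) + max(a, aux)) == (acc // 2)) is false, then a=-1075, then (not ((min(b, b) + (b * b)) < (aux % (aux - 2)))) is true, then a=0, then returns 7; after runs aux=10, then acc=110, then (((acc - b) + max(a, aux)) == (acc // 2)) is false, then a=-1075, then (not ((min(b, b) + (b * b)) < (aux % (aux - 2)))) is true, then a=0, then returns 7; both end at 7.
Every one of the 81 inputs gives matching results.
verdict: equivalent


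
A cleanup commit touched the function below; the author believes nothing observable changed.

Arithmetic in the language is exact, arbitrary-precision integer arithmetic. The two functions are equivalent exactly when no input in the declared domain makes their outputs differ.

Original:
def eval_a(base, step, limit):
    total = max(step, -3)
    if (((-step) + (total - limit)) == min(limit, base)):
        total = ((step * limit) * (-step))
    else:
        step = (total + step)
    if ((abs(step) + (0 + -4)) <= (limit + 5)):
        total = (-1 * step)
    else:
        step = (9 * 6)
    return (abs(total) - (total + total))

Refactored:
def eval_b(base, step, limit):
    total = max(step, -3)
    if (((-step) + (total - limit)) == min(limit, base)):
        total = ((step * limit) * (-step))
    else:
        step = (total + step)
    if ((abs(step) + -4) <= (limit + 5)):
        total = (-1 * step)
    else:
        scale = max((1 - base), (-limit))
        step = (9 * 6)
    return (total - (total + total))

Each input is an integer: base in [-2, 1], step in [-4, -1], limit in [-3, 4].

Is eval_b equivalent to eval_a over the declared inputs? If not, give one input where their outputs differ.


Run the pair on base=-2, step=-4, limit=-3.
eval_a: total = -3; (((-step) + (total - limit)) == min(limit, base)) -> false; step = -7; ((abs(step) + (0 + -4)) <= (limit + 5)) -> false; step = 54; return 9
eval_b: total = -3; (((-step) + (total - limit)) == min(limit, base)) -> false; step = -7; ((abs(step) + -4) <= (limit + 5)) -> false; scale = 3; step = 54; return 3
9 against 3: the behavior changed.
verdict: not equivalent; witness: base=-2, step=-4, limit=-3


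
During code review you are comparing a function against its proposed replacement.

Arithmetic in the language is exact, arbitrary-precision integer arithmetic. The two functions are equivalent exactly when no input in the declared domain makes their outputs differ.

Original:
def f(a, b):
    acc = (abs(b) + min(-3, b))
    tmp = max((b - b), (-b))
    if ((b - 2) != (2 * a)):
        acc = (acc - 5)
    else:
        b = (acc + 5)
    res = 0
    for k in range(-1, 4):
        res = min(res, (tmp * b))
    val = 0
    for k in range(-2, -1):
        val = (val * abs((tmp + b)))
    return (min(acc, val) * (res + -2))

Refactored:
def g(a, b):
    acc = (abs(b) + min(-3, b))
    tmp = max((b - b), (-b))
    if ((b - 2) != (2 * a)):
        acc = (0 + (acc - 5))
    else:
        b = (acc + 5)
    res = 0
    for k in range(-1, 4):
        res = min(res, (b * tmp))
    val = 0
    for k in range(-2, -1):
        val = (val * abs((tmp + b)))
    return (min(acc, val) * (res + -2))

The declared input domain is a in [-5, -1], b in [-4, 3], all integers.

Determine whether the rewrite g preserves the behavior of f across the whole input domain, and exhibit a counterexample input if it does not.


Behavior is preserved: although constant usage differs, arithmetic usage differs, the outputs never diverge.
Spot check at a=-4, b=0 — f: acc = -3; tmp = 0; ((b - 2) != (2 * a)) -> true; acc = -8; res = 0; [k=-1]; res = 0; [k=0]; res = 0; [k=1]; res = 0; [k=2]; res = 0; [k=3]; res = 0; val = 0; [k=-2]; val = 0; return 16. g: acc = -3; tmp = 0; ((b - 2) != (2 * a)) -> true; acc = -8; res = 0; [k=-1]; res = 0; [k=0]; res = 0; [k=1]; res = 0; [k=2]; res = 0; [k=3]; res = 0; val = 0; [k=-2]; val = 0; return 16. Both give 16.
An exhaustive pass over the 40 declared inputs shows identical outputs.
verdict: equivalent
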